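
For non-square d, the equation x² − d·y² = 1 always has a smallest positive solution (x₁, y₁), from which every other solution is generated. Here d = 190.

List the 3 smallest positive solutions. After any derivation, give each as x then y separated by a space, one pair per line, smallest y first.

[13; 1,3,1,1,1,…,3,1,26] for √190; ℓ=14 ⇒ convergent index 13
a_0=13:  p_0=13·1+0=13,  q_0=13·0+1=1
…
a_2=3:  p_2=3·14+13=55,  q_2=3·1+1=4
a_3=1:  p_3=1·55+14=69,  q_3=1·4+1=5
…
a_8=2:  p_8=2·1213+510=2936,  q_8=2·88+37=213
a_9=1:  p_9=1·2936+1213=4149,  q_9=1·213+88=301
a_10=1:  p_10=1·4149+2936=7085,  q_10=1·301+213=514
…
a_12=3:  p_12=3·11234+7085=40787,  q_12=3·815+514=2959
a_13=1:  p_13=1·40787+11234=52021,  q_13=1·2959+815=3774
(x₁, y₁) = (52021, 3774);  52021² − 190·3774² = 1 ✓
n=2: (52021,3774)∘(52021,3774) = (52021·52021+190·3774·3774, 52021·3774+3774·52021) = (5412368881,392654508)
n=3: (5412368881,392654508)∘(52021,3774) = (52021·5412368881+190·3774·392654508, 52021·392654508+3774·5412368881) = (563113683064981,40852560317562)

52021 3774
5412368881 392654508
563113683064981 40852560317562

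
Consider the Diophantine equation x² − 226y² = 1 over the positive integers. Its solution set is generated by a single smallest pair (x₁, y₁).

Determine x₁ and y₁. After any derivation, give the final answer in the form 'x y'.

451 30

[15; 30] for √226; ℓ=1 ⇒ convergent index 1
k=0  a_k=15  p_k/q_k = 15/1
k=1  a_k=30  p_k/q_k = 451/30
fundamental: x₁=451, y₁=30  (since 203401 − 226·900 = 1)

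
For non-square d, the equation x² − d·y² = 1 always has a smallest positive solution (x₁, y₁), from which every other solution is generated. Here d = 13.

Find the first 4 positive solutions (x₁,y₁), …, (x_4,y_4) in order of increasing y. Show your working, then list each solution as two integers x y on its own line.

√13 → a₀=3, period (1,1,1,1,6); ℓ=5 odd so k=9
i=0: a=3 ⇒ p=3, q=1
i=1: a=1 ⇒ p=4, q=1
i=2: a=1 ⇒ p=7, q=2
…
i=4: a=1 ⇒ p=18, q=5
i=5: a=6 ⇒ p=119, q=33
i=6: a=1 ⇒ p=137, q=38
i=7: a=1 ⇒ p=256, q=71
i=8: a=1 ⇒ p=393, q=109
i=9: a=1 ⇒ p=649, q=180
(x₁, y₁) = (649, 180);  649² − 13·180² = 1 ✓
(649+180√13)^2 = 842401 + 233640√13
(649+180√13)^3 = 1093435849 + 303264540√13
(649+180√13)^4 = 1419278889601 + 393637139280√13

649 180
842401 233640
1093435849 303264540
1419278889601 393637139280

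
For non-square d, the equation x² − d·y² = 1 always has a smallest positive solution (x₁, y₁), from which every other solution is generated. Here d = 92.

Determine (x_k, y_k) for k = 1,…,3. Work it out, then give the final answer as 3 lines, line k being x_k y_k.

1151 120
2649601 276240
6099380351 635904360

√92 = [9; 1,1,2,4,2,1,1,18, …], period ℓ=8 (even) → k=7
a_0=9:  p_0=9·1+0=9,  q_0=9·0+1=1
a_1=1:  p_1=1·9+1=10,  q_1=1·1+0=1
a_2=1:  p_2=1·10+9=19,  q_2=1·1+1=2
a_3=2:  p_3=2·19+10=48,  q_3=2·2+1=5
…
a_6=1:  p_6=1·470+211=681,  q_6=1·49+22=71
a_7=1:  p_7=1·681+470=1151,  q_7=1·71+49=120
(x₁, y₁) = (1151, 120);  1151² − 92·120² = 1 ✓
(x_2, y_2) = (1151·1151 + 92·120·120, 1151·120 + 120·1151) = (2649601, 276240)
(x_3, y_3) = (1151·2649601 + 92·120·276240, 1151·276240 + 120·2649601) = (6099380351, 635904360)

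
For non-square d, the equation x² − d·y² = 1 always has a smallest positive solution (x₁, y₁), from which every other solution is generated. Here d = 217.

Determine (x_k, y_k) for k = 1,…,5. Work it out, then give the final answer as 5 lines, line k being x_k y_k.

3844063 260952
29553640695937 2006231855952
227212113429087499999 15424163293772565000
1746835356769087211376615937 118582910847096488831334048
13429890324095468173938627689764063 911680360039229116129595136549048

d=217: √d = [14; 1,2,1,2,1,…,2,1,28] (ℓ=16, even), read p_15/q_15
step 0: (14, 1)  from 14·(1,0) + (0,1)
step 1: (15, 1)  from 1·(14,1) + (1,0)
step 2: (44, 3)  from 2·(15,1) + (14,1)
…
step 4: (162, 11)  from 2·(59,4) + (44,3)
step 5: (221, 15)  from 1·(162,11) + (59,4)
…
step 7: (3668, 249)  from 9·(383,26) + (221,15)
step 8: (15055, 1022)  from 4·(3668,249) + (383,26)
step 9: (139163, 9447)  from 9·(15055,1022) + (3668,249)
step 10: (154218, 10469)  from 1·(139163,9447) + (15055,1022)
…
step 13: (1034361, 70217)  from 1·(740980,50301) + (293381,19916)
step 14: (2809702, 190735)  from 2·(1034361,70217) + (740980,50301)
step 15: (3844063, 260952)  from 1·(2809702,190735) + (1034361,70217)
fundamental: x₁=3844063, y₁=260952  (since 14776820347969 − 217·68095946304 = 1)
(3844063+260952√217)^2 = 29553640695937 + 2006231855952√217
(3844063+260952√217)^3 = 227212113429087499999 + 15424163293772565000√217
(3844063+260952√217)^4 = 1746835356769087211376615937 + 118582910847096488831334048√217
(3844063+260952√217)^5 = 13429890324095468173938627689764063 + 911680360039229116129595136549048√217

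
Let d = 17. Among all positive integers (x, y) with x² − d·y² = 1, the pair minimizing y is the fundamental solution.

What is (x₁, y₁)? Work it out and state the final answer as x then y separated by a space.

[4; 8] for √17; ℓ=1 ⇒ convergent index 1
a_0=4:  p_0=4·1+0=4,  q_0=4·0+1=1
a_1=8:  p_1=8·4+1=33,  q_1=8·1+0=8
→ (33, 8).  Check: 33²=1089, 17·8²=1088, difference 1.

33 8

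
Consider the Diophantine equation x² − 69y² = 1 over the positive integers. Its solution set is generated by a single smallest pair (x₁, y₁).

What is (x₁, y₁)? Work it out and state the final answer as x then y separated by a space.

√69 → a₀=8, period (3,3,1,4,1,3,3,16); ℓ=8 even so k=7
a_0=8:  p_0=8·1+0=8,  q_0=8·0+1=1
a_1=3:  p_1=3·8+1=25,  q_1=3·1+0=3
a_2=3:  p_2=3·25+8=83,  q_2=3·3+1=10
a_3=1:  p_3=1·83+25=108,  q_3=1·10+3=13
a_4=4:  p_4=4·108+83=515,  q_4=4·13+10=62
…
a_6=3:  p_6=3·623+515=2384,  q_6=3·75+62=287
a_7=3:  p_7=3·2384+623=7775,  q_7=3·287+75=936
→ (7775, 936).  Check: 7775²=60450625, 69·936²=60450624, difference 1.

7775 936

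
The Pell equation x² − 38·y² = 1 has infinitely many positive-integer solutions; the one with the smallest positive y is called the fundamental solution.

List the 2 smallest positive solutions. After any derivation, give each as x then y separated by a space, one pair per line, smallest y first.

37 6
2737 444

[6; 6,12] for √38; ℓ=2 ⇒ convergent index 1
k=0  a_k=6  p_k/q_k = 6/1
k=1  a_k=6  p_k/q_k = 37/6
→ (37, 6).  Check: 37²=1369, 38·6²=1368, difference 1.
n=2: (37,6)∘(37,6) = (37·37+38·6·6, 37·6+6·37) = (2737,444)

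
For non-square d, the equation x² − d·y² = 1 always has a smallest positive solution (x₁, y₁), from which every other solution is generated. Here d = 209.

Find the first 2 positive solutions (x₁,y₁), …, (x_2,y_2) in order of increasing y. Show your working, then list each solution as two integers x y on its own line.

46551 3220
4333991201 299788440

√209 → a₀=14, period (2,5,3,2,3,5,2,28); ℓ=8 even so k=7
step 0: (14, 1)  from 14·(1,0) + (0,1)
step 1: (29, 2)  from 2·(14,1) + (1,0)
step 2: (159, 11)  from 5·(29,2) + (14,1)
…
step 4: (1171, 81)  from 2·(506,35) + (159,11)
…
step 6: (21266, 1471)  from 5·(4019,278) + (1171,81)
step 7: (46551, 3220)  from 2·(21266,1471) + (4019,278)
→ (46551, 3220).  Check: 46551²=2166995601, 209·3220²=2166995600, difference 1.
(46551+3220√209)^2 = 4333991201 + 299788440√209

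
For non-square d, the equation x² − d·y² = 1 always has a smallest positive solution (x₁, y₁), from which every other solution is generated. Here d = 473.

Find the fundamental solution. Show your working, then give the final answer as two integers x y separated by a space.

d=473: √d = [21; 1,2,1,42] (ℓ=4, even), read p_3/q_3
i=0: a=21 ⇒ p=21, q=1
i=1: a=1 ⇒ p=22, q=1
i=2: a=2 ⇒ p=65, q=3
i=3: a=1 ⇒ p=87, q=4
(x₁, y₁) = (87, 4);  87² − 473·4² = 1 ✓

87 4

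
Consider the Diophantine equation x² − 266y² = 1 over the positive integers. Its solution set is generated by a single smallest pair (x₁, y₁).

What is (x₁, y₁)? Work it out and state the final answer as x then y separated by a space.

√266 → a₀=16, period (3,4,3,32); ℓ=4 even so k=3
step 0: (16, 1)  from 16·(1,0) + (0,1)
…
step 2: (212, 13)  from 4·(49,3) + (16,1)
step 3: (685, 42)  from 3·(212,13) + (49,3)
→ (685, 42).  Check: 685²=469225, 266·42²=469224, difference 1.

685 42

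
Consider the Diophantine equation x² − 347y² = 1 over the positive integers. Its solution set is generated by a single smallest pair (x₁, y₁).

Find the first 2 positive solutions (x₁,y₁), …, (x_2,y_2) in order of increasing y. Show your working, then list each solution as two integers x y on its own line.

d=347: √d = [18; 1,1,1,2,4,…,1,1,36] (ℓ=14, even), read p_13/q_13
i=0: a=18 ⇒ p=18, q=1
…
i=2: a=1 ⇒ p=37, q=2
i=3: a=1 ⇒ p=56, q=3
…
i=5: a=4 ⇒ p=652, q=35
i=6: a=1 ⇒ p=801, q=43
…
i=8: a=1 ⇒ p=15070, q=809
i=9: a=4 ⇒ p=74549, q=4002
…
i=11: a=1 ⇒ p=238717, q=12815
i=12: a=1 ⇒ p=402885, q=21628
i=13: a=1 ⇒ p=641602, q=34443
→ (641602, 34443).  Check: 641602²=411653126404, 347·34443²=411653126403, difference 1.
n=2: (641602,34443)∘(641602,34443) = (641602·641602+347·34443·34443, 641602·34443+34443·641602) = (823306252807,44197395372)

641602 34443
823306252807 44197395372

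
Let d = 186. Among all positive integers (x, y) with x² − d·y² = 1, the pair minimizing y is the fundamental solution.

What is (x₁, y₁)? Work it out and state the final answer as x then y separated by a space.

[13; 1,1,1,3,4,3,1,1,1,26] for √186; ℓ=10 ⇒ convergent index 9
k=0  a_k=13  p_k/q_k = 13/1
…
k=6  a_k=3  p_k/q_k = 2073/152
k=7  a_k=1  p_k/q_k = 2714/199
k=8  a_k=1  p_k/q_k = 4787/351
k=9  a_k=1  p_k/q_k = 7501/550
(x₁, y₁) = (7501, 550);  7501² − 186·550² = 1 ✓

7501 550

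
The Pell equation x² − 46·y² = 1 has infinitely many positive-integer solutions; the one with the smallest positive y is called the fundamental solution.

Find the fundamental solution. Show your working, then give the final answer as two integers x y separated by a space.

d=46: √d = [6; 1,3,1,1,2,6,2,1,1,3,1,12] (ℓ=12, even), read p_11/q_11
step 0: (6, 1)  from 6·(1,0) + (0,1)
…
step 5: (156, 23)  from 2·(61,9) + (34,5)
…
step 7: (2150, 317)  from 2·(997,147) + (156,23)
step 8: (3147, 464)  from 1·(2150,317) + (997,147)
step 9: (5297, 781)  from 1·(3147,464) + (2150,317)
step 10: (19038, 2807)  from 3·(5297,781) + (3147,464)
step 11: (24335, 3588)  from 1·(19038,2807) + (5297,781)
(x₁, y₁) = (24335, 3588);  24335² − 46·3588² = 1 ✓

24335 3588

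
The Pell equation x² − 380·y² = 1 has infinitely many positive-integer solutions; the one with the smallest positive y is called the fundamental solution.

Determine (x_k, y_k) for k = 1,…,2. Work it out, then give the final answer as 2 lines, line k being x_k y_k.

√380 = [19; 2,38, …], period ℓ=2 (even) → k=1
a_0=19:  p_0=19·1+0=19,  q_0=19·0+1=1
a_1=2:  p_1=2·19+1=39,  q_1=2·1+0=2
(x₁, y₁) = (39, 2);  39² − 380·2² = 1 ✓
(x_2, y_2) = (39·39 + 380·2·2, 39·2 + 2·39) = (3041, 156)

39 2
3041 156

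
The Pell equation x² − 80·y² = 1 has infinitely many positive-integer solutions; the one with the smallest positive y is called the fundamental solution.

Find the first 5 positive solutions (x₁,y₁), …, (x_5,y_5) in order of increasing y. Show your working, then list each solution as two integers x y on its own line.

[8; 1,16] for √80; ℓ=2 ⇒ convergent index 1
a_0=8:  p_0=8·1+0=8,  q_0=8·0+1=1
a_1=1:  p_1=1·8+1=9,  q_1=1·1+0=1
→ (9, 1).  Check: 9²=81, 80·1²=80, difference 1.
(x_2, y_2) = (9·9 + 80·1·1, 9·1 + 1·9) = (161, 18)
(x_3, y_3) = (9·161 + 80·1·18, 9·18 + 1·161) = (2889, 323)
(x_4, y_4) = (9·2889 + 80·1·323, 9·323 + 1·2889) = (51841, 5796)
(x_5, y_5) = (9·51841 + 80·1·5796, 9·5796 + 1·51841) = (930249, 104005)

9 1
161 18
2889 323
51841 5796
930249 104005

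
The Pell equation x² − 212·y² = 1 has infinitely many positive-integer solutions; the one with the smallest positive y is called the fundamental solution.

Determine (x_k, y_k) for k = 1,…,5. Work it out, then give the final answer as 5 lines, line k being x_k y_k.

66249 4550
8777860001 602865900
1163048894346249 79878526013650
154101652394311440001 10583744939153731800
20418160737778428282906249 1402325036868112630022750

√212 → a₀=14, period (1,1,3,1,1,…,1,1,28); ℓ=14 even so k=13
i=0: a=14 ⇒ p=14, q=1
i=1: a=1 ⇒ p=15, q=1
…
i=4: a=1 ⇒ p=131, q=9
i=5: a=1 ⇒ p=233, q=16
…
i=9: a=1 ⇒ p=5198, q=357
…
i=11: a=3 ⇒ p=29135, q=2001
i=12: a=1 ⇒ p=37114, q=2549
i=13: a=1 ⇒ p=66249, q=4550
→ (66249, 4550).  Check: 66249²=4388930001, 212·4550²=4388930000, difference 1.
n=2: (66249,4550)∘(66249,4550) = (66249·66249+212·4550·4550, 66249·4550+4550·66249) = (8777860001,602865900)
n=3: (8777860001,602865900)∘(66249,4550) = (66249·8777860001+212·4550·602865900, 66249·602865900+4550·8777860001) = (1163048894346249,79878526013650)
n=4: (1163048894346249,79878526013650)∘(66249,4550) = (66249·1163048894346249+212·4550·79878526013650, 66249·79878526013650+4550·1163048894346249) = (154101652394311440001,10583744939153731800)
n=5: (154101652394311440001,10583744939153731800)∘(66249,4550) = (66249·154101652394311440001+212·4550·10583744939153731800, 66249·10583744939153731800+4550·154101652394311440001) = (20418160737778428282906249,1402325036868112630022750)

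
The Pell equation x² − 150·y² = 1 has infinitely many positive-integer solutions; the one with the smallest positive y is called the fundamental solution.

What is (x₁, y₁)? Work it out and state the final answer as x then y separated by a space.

√150 → a₀=12, period (4,24); ℓ=2 even so k=1
k=0  a_k=12  p_k/q_k = 12/1
k=1  a_k=4  p_k/q_k = 49/4
→ (49, 4).  Check: 49²=2401, 150·4²=2400, difference 1.

49 4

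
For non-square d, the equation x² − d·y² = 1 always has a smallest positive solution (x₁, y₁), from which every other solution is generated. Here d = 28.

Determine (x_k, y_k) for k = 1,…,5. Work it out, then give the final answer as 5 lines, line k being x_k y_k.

127 24
32257 6096
8193151 1548360
2081028097 393277344
528572943487 99890897016

√28 = [5; 3,2,3,10, …], period ℓ=4 (even) → k=3
a_0=5:  p_0=5·1+0=5,  q_0=5·0+1=1
…
a_2=2:  p_2=2·16+5=37,  q_2=2·3+1=7
a_3=3:  p_3=3·37+16=127,  q_3=3·7+3=24
→ (127, 24).  Check: 127²=16129, 28·24²=16128, difference 1.
(127+24√28)^2 = 32257 + 6096√28
(127+24√28)^3 = 8193151 + 1548360√28
(127+24√28)^4 = 2081028097 + 393277344√28
(127+24√28)^5 = 528572943487 + 99890897016√28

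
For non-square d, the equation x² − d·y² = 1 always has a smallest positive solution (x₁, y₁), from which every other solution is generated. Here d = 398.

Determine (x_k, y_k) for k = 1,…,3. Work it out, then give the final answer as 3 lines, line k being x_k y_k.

399 20
318401 15960
254083599 12736060

d=398: √d = [19; 1,18,1,38] (ℓ=4, even), read p_3/q_3
a_0=19:  p_0=19·1+0=19,  q_0=19·0+1=1
…
a_2=18:  p_2=18·20+19=379,  q_2=18·1+1=19
a_3=1:  p_3=1·379+20=399,  q_3=1·19+1=20
→ (399, 20).  Check: 399²=159201, 398·20²=159200, difference 1.
k=2:  x_2 = 399·399+398·20·20 = 318401,  y_2 = 399·20+20·399 = 15960
k=3:  x_3 = 399·318401+398·20·15960 = 254083599,  y_3 = 399·15960+20·318401 = 12736060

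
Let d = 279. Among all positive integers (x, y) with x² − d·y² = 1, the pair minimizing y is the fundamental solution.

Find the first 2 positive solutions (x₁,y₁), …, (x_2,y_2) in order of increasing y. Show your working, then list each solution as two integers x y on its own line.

1520 91
4620799 276640

[16; 1,2,2,1,2,2,1,32] for √279; ℓ=8 ⇒ convergent index 7
step 0: (16, 1)  from 16·(1,0) + (0,1)
step 1: (17, 1)  from 1·(16,1) + (1,0)
step 2: (50, 3)  from 2·(17,1) + (16,1)
…
step 6: (1069, 64)  from 2·(451,27) + (167,10)
step 7: (1520, 91)  from 1·(1069,64) + (451,27)
(x₁, y₁) = (1520, 91);  1520² − 279·91² = 1 ✓
(1520+91√279)^2 = 4620799 + 276640√279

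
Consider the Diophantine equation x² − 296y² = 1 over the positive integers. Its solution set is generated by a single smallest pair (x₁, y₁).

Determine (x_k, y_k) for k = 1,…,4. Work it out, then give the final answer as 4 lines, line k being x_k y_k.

√296 = [17; 4,1,7,1,4,34, …], period ℓ=6 (even) → k=5
a_0=17:  p_0=17·1+0=17,  q_0=17·0+1=1
…
a_4=1:  p_4=1·671+86=757,  q_4=1·39+5=44
a_5=4:  p_5=4·757+671=3699,  q_5=4·44+39=215
fundamental: x₁=3699, y₁=215  (since 13682601 − 296·46225 = 1)
k=2:  x_2 = 3699·3699+296·215·215 = 27365201,  y_2 = 3699·215+215·3699 = 1590570
k=3:  x_3 = 3699·27365201+296·215·1590570 = 202447753299,  y_3 = 3699·1590570+215·27365201 = 11767036645
k=4:  x_4 = 3699·202447753299+296·215·11767036645 = 1497708451540801,  y_4 = 3699·11767036645+215·202447753299 = 87052535509140

3699 215
27365201 1590570
202447753299 11767036645
1497708451540801 87052535509140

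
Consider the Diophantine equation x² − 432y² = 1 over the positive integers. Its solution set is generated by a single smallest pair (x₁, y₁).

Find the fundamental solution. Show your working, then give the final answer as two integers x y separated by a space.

1351 65

d=432: √d = [20; 1,3,1,1,1,3,1,40] (ℓ=8, even), read p_7/q_7
k=0  a_k=20  p_k/q_k = 20/1
k=1  a_k=1  p_k/q_k = 21/1
k=2  a_k=3  p_k/q_k = 83/4
k=3  a_k=1  p_k/q_k = 104/5
k=4  a_k=1  p_k/q_k = 187/9
k=5  a_k=1  p_k/q_k = 291/14
k=6  a_k=3  p_k/q_k = 1060/51
k=7  a_k=1  p_k/q_k = 1351/65
→ (1351, 65).  Check: 1351²=1825201, 432·65²=1825200, difference 1.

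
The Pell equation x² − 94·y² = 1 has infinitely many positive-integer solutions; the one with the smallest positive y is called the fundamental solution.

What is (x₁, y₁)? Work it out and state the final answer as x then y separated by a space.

d=94: √d = [9; 1,2,3,1,1,…,2,1,18] (ℓ=16, even), read p_15/q_15
a_0=9:  p_0=9·1+0=9,  q_0=9·0+1=1
a_1=1:  p_1=1·9+1=10,  q_1=1·1+0=1
a_2=2:  p_2=2·10+9=29,  q_2=2·1+1=3
a_3=3:  p_3=3·29+10=97,  q_3=3·3+1=10
a_4=1:  p_4=1·97+29=126,  q_4=1·10+3=13
a_5=1:  p_5=1·126+97=223,  q_5=1·13+10=23
a_6=5:  p_6=5·223+126=1241,  q_6=5·23+13=128
a_7=1:  p_7=1·1241+223=1464,  q_7=1·128+23=151
a_8=8:  p_8=8·1464+1241=12953,  q_8=8·151+128=1336
a_9=1:  p_9=1·12953+1464=14417,  q_9=1·1336+151=1487
a_10=5:  p_10=5·14417+12953=85038,  q_10=5·1487+1336=8771
a_11=1:  p_11=1·85038+14417=99455,  q_11=1·8771+1487=10258
a_12=1:  p_12=1·99455+85038=184493,  q_12=1·10258+8771=19029
…
a_14=2:  p_14=2·652934+184493=1490361,  q_14=2·67345+19029=153719
a_15=1:  p_15=1·1490361+652934=2143295,  q_15=1·153719+67345=221064
fundamental: x₁=2143295, y₁=221064  (since 4593713457025 − 94·48869292096 = 1)

2143295 221064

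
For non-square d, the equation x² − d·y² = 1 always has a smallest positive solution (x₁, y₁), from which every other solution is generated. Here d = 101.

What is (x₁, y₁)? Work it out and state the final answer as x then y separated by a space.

201 20

[10; 20] for √101; ℓ=1 ⇒ convergent index 1
step 0: (10, 1)  from 10·(1,0) + (0,1)
step 1: (201, 20)  from 20·(10,1) + (1,0)
→ (201, 20).  Check: 201²=40401, 101·20²=40400, difference 1.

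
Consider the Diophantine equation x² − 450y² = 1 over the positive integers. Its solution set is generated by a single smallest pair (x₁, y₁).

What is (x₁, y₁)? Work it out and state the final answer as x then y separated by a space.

19601 924

d=450: √d = [21; 4,1,2,4,2,1,4,42] (ℓ=8, even), read p_7/q_7
i=0: a=21 ⇒ p=21, q=1
i=1: a=4 ⇒ p=85, q=4
…
i=3: a=2 ⇒ p=297, q=14
i=4: a=4 ⇒ p=1294, q=61
…
i=6: a=1 ⇒ p=4179, q=197
i=7: a=4 ⇒ p=19601, q=924
(x₁, y₁) = (19601, 924);  19601² − 450·924² = 1 ✓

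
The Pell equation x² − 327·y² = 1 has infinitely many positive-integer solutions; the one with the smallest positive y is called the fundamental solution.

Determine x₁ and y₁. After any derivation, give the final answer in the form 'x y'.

√327 = [18; 12,36, …], period ℓ=2 (even) → k=1
k=0  a_k=18  p_k/q_k = 18/1
k=1  a_k=12  p_k/q_k = 217/12
(x₁, y₁) = (217, 12);  217² − 327·12² = 1 ✓

217 12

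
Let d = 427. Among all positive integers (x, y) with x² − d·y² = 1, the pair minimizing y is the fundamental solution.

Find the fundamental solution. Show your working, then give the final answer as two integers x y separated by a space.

√427 → a₀=20, period (1,1,1,40); ℓ=4 even so k=3
a_0=20:  p_0=20·1+0=20,  q_0=20·0+1=1
a_1=1:  p_1=1·20+1=21,  q_1=1·1+0=1
a_2=1:  p_2=1·21+20=41,  q_2=1·1+1=2
a_3=1:  p_3=1·41+21=62,  q_3=1·2+1=3
fundamental: x₁=62, y₁=3  (since 3844 − 427·9 = 1)

62 3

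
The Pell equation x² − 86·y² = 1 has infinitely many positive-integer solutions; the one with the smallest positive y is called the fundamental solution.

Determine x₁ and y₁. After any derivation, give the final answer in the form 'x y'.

10405 1122

[9; 3,1,1,1,8,1,1,1,3,18] for √86; ℓ=10 ⇒ convergent index 9
k=0  a_k=9  p_k/q_k = 9/1
…
k=2  a_k=1  p_k/q_k = 37/4
k=3  a_k=1  p_k/q_k = 65/7
…
k=6  a_k=1  p_k/q_k = 983/106
k=7  a_k=1  p_k/q_k = 1864/201
k=8  a_k=1  p_k/q_k = 2847/307
k=9  a_k=3  p_k/q_k = 10405/1122
(x₁, y₁) = (10405, 1122);  10405² − 86·1122² = 1 ✓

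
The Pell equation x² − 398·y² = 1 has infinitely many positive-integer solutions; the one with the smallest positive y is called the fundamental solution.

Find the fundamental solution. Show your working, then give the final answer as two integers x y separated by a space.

399 20

√398 = [19; 1,18,1,38, …], period ℓ=4 (even) → k=3
a_0=19:  p_0=19·1+0=19,  q_0=19·0+1=1
…
a_2=18:  p_2=18·20+19=379,  q_2=18·1+1=19
a_3=1:  p_3=1·379+20=399,  q_3=1·19+1=20
fundamental: x₁=399, y₁=20  (since 159201 − 398·400 = 1)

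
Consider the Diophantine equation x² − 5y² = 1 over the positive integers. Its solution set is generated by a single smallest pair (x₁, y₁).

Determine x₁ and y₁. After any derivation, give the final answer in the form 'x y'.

√5 = [2; 4, …], period ℓ=1 (odd) → k=1
a_0=2:  p_0=2·1+0=2,  q_0=2·0+1=1
a_1=4:  p_1=4·2+1=9,  q_1=4·1+0=4
(x₁, y₁) = (9, 4);  9² − 5·4² = 1 ✓

9 4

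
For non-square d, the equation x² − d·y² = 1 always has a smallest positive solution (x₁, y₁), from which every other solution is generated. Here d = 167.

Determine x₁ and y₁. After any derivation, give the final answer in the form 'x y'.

√167 → a₀=12, period (1,11,1,24); ℓ=4 even so k=3
i=0: a=12 ⇒ p=12, q=1
i=1: a=1 ⇒ p=13, q=1
i=2: a=11 ⇒ p=155, q=12
i=3: a=1 ⇒ p=168, q=13
→ (168, 13).  Check: 168²=28224, 167·13²=28223, difference 1.

168 13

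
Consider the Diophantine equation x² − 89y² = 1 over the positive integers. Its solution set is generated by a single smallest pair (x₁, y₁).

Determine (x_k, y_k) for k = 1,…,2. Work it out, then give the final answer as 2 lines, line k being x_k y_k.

√89 → a₀=9, period (2,3,3,2,18); ℓ=5 odd so k=9
i=0: a=9 ⇒ p=9, q=1
i=1: a=2 ⇒ p=19, q=2
i=2: a=3 ⇒ p=66, q=7
…
i=4: a=2 ⇒ p=500, q=53
i=5: a=18 ⇒ p=9217, q=977
i=6: a=2 ⇒ p=18934, q=2007
…
i=8: a=3 ⇒ p=216991, q=23001
i=9: a=2 ⇒ p=500001, q=53000
fundamental: x₁=500001, y₁=53000  (since 250001000001 − 89·2809000000 = 1)
(500001+53000√89)^2 = 500002000001 + 53000106000√89

500001 53000
500002000001 53000106000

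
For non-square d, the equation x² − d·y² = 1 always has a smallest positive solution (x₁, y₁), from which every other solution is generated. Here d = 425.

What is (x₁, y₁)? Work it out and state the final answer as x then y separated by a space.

[20; 1,1,1,1,1,1,40] for √425; ℓ=7 ⇒ convergent index 13
step 0: (20, 1)  from 20·(1,0) + (0,1)
step 1: (21, 1)  from 1·(20,1) + (1,0)
step 2: (41, 2)  from 1·(21,1) + (20,1)
…
step 5: (165, 8)  from 1·(103,5) + (62,3)
step 6: (268, 13)  from 1·(165,8) + (103,5)
step 7: (10885, 528)  from 40·(268,13) + (165,8)
step 8: (11153, 541)  from 1·(10885,528) + (268,13)
step 9: (22038, 1069)  from 1·(11153,541) + (10885,528)
…
step 11: (55229, 2679)  from 1·(33191,1610) + (22038,1069)
step 12: (88420, 4289)  from 1·(55229,2679) + (33191,1610)
step 13: (143649, 6968)  from 1·(88420,4289) + (55229,2679)
(x₁, y₁) = (143649, 6968);  143649² − 425·6968² = 1 ✓

143649 6968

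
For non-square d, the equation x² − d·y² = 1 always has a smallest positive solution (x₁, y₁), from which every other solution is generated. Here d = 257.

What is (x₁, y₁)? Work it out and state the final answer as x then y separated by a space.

513 32

√257 → a₀=16, period (32); ℓ=1 odd so k=1
a_0=16:  p_0=16·1+0=16,  q_0=16·0+1=1
a_1=32:  p_1=32·16+1=513,  q_1=32·1+0=32
(x₁, y₁) = (513, 32);  513² − 257·32² = 1 ✓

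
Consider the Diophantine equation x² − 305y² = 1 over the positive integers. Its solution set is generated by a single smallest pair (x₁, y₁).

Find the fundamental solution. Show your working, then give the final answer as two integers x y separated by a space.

√305 = [17; 2,6,2,34, …], period ℓ=4 (even) → k=3
step 0: (17, 1)  from 17·(1,0) + (0,1)
step 1: (35, 2)  from 2·(17,1) + (1,0)
step 2: (227, 13)  from 6·(35,2) + (17,1)
step 3: (489, 28)  from 2·(227,13) + (35,2)
(x₁, y₁) = (489, 28);  489² − 305·28² = 1 ✓

489 28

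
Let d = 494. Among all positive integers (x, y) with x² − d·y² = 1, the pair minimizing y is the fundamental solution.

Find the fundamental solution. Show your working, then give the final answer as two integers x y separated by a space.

73035 3286

√494 → a₀=22, period (4,2,2,1,2,1,2,2,4,44); ℓ=10 even so k=9
step 0: (22, 1)  from 22·(1,0) + (0,1)
step 1: (89, 4)  from 4·(22,1) + (1,0)
step 2: (200, 9)  from 2·(89,4) + (22,1)
…
step 8: (16514, 743)  from 2·(6979,314) + (2556,115)
step 9: (73035, 3286)  from 4·(16514,743) + (6979,314)
(x₁, y₁) = (73035, 3286);  73035² − 494·3286² = 1 ✓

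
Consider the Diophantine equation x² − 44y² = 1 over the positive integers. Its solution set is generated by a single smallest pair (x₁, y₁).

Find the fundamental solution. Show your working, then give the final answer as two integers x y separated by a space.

√44 = [6; 1,1,1,2,1,1,1,12, …], period ℓ=8 (even) → k=7
i=0: a=6 ⇒ p=6, q=1
i=1: a=1 ⇒ p=7, q=1
i=2: a=1 ⇒ p=13, q=2
i=3: a=1 ⇒ p=20, q=3
…
i=6: a=1 ⇒ p=126, q=19
i=7: a=1 ⇒ p=199, q=30
(x₁, y₁) = (199, 30);  199² − 44·30² = 1 ✓

199 30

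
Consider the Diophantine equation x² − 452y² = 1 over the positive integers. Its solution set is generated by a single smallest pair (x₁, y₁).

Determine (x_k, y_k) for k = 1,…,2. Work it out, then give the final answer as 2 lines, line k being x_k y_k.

1204353 56648
2900932297217 136448377488

d=452: √d = [21; 3,1,5,3,10,3,5,1,3,42] (ℓ=10, even), read p_9/q_9
step 0: (21, 1)  from 21·(1,0) + (0,1)
…
step 2: (85, 4)  from 1·(64,3) + (21,1)
step 3: (489, 23)  from 5·(85,4) + (64,3)
step 4: (1552, 73)  from 3·(489,23) + (85,4)
step 5: (16009, 753)  from 10·(1552,73) + (489,23)
step 6: (49579, 2332)  from 3·(16009,753) + (1552,73)
step 7: (263904, 12413)  from 5·(49579,2332) + (16009,753)
step 8: (313483, 14745)  from 1·(263904,12413) + (49579,2332)
step 9: (1204353, 56648)  from 3·(313483,14745) + (263904,12413)
(x₁, y₁) = (1204353, 56648);  1204353² − 452·56648² = 1 ✓
(1204353+56648√452)^2 = 2900932297217 + 136448377488√452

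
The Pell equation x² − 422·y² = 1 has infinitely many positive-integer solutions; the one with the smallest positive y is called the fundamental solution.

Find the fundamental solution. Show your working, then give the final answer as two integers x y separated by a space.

7022501 341850

√422 → a₀=20, period (1,1,5,2,1,…,1,1,40); ℓ=14 even so k=13
k=0  a_k=20  p_k/q_k = 20/1
…
k=2  a_k=1  p_k/q_k = 41/2
k=3  a_k=5  p_k/q_k = 226/11
…
k=5  a_k=1  p_k/q_k = 719/35
k=6  a_k=3  p_k/q_k = 2650/129
k=7  a_k=20  p_k/q_k = 53719/2615
k=8  a_k=3  p_k/q_k = 163807/7974
k=9  a_k=1  p_k/q_k = 217526/10589
k=10  a_k=2  p_k/q_k = 598859/29152
k=11  a_k=5  p_k/q_k = 3211821/156349
k=12  a_k=1  p_k/q_k = 3810680/185501
k=13  a_k=1  p_k/q_k = 7022501/341850
→ (7022501, 341850).  Check: 7022501²=49315520295001, 422·341850²=49315520295000, difference 1.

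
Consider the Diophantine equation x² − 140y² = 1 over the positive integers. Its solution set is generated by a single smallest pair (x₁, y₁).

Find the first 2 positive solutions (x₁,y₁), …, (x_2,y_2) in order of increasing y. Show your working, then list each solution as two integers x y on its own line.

71 6
10081 852

√140 → a₀=11, period (1,4,1,22); ℓ=4 even so k=3
k=0  a_k=11  p_k/q_k = 11/1
…
k=2  a_k=4  p_k/q_k = 59/5
k=3  a_k=1  p_k/q_k = 71/6
fundamental: x₁=71, y₁=6  (since 5041 − 140·36 = 1)
(x_2, y_2) = (71·71 + 140·6·6, 71·6 + 6·71) = (10081, 852)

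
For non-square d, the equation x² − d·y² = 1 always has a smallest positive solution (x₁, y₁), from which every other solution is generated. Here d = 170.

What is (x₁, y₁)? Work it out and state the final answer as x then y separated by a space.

339 26

[13; 26] for √170; ℓ=1 ⇒ convergent index 1
step 0: (13, 1)  from 13·(1,0) + (0,1)
step 1: (339, 26)  from 26·(13,1) + (1,0)
fundamental: x₁=339, y₁=26  (since 114921 − 170·676 = 1)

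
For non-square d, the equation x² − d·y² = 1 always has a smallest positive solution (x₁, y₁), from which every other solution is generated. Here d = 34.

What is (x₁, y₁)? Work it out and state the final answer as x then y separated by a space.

√34 = [5; 1,4,1,10, …], period ℓ=4 (even) → k=3
step 0: (5, 1)  from 5·(1,0) + (0,1)
step 1: (6, 1)  from 1·(5,1) + (1,0)
step 2: (29, 5)  from 4·(6,1) + (5,1)
step 3: (35, 6)  from 1·(29,5) + (6,1)
(x₁, y₁) = (35, 6);  35² − 34·6² = 1 ✓

35 6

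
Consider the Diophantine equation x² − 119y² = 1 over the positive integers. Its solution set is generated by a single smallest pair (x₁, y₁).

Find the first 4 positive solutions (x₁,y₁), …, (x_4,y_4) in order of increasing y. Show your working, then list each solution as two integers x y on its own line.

√119 = [10; 1,9,1,20, …], period ℓ=4 (even) → k=3
a_0=10:  p_0=10·1+0=10,  q_0=10·0+1=1
a_1=1:  p_1=1·10+1=11,  q_1=1·1+0=1
a_2=9:  p_2=9·11+10=109,  q_2=9·1+1=10
a_3=1:  p_3=1·109+11=120,  q_3=1·10+1=11
fundamental: x₁=120, y₁=11  (since 14400 − 119·121 = 1)
n=2: (120,11)∘(120,11) = (120·120+119·11·11, 120·11+11·120) = (28799,2640)
n=3: (28799,2640)∘(120,11) = (120·28799+119·11·2640, 120·2640+11·28799) = (6911640,633589)
n=4: (6911640,633589)∘(120,11) = (120·6911640+119·11·633589, 120·633589+11·6911640) = (1658764801,152058720)

120 11
28799 2640
6911640 633589
1658764801 152058720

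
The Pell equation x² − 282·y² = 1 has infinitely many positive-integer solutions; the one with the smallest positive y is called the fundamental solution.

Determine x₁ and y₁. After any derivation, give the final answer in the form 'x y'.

2351 140

√282 → a₀=16, period (1,3,1,4,1,3,1,32); ℓ=8 even so k=7
step 0: (16, 1)  from 16·(1,0) + (0,1)
step 1: (17, 1)  from 1·(16,1) + (1,0)
step 2: (67, 4)  from 3·(17,1) + (16,1)
step 3: (84, 5)  from 1·(67,4) + (17,1)
step 4: (403, 24)  from 4·(84,5) + (67,4)
step 5: (487, 29)  from 1·(403,24) + (84,5)
step 6: (1864, 111)  from 3·(487,29) + (403,24)
step 7: (2351, 140)  from 1·(1864,111) + (487,29)
→ (2351, 140).  Check: 2351²=5527201, 282·140²=5527200, difference 1.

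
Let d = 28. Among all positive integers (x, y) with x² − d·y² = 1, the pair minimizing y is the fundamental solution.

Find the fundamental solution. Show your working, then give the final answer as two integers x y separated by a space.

127 24

[5; 3,2,3,10] for √28; ℓ=4 ⇒ convergent index 3
i=0: a=5 ⇒ p=5, q=1
…
i=2: a=2 ⇒ p=37, q=7
i=3: a=3 ⇒ p=127, q=24
→ (127, 24).  Check: 127²=16129, 28·24²=16128, difference 1.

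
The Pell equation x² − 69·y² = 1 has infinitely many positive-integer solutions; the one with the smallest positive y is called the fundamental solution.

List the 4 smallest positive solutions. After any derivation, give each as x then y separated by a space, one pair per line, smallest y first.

7775 936
120901249 14554800
1880014414175 226327139064
29234224019520001 3519386997890400

√69 = [8; 3,3,1,4,1,3,3,16, …], period ℓ=8 (even) → k=7
step 0: (8, 1)  from 8·(1,0) + (0,1)
step 1: (25, 3)  from 3·(8,1) + (1,0)
…
step 4: (515, 62)  from 4·(108,13) + (83,10)
step 5: (623, 75)  from 1·(515,62) + (108,13)
step 6: (2384, 287)  from 3·(623,75) + (515,62)
step 7: (7775, 936)  from 3·(2384,287) + (623,75)
→ (7775, 936).  Check: 7775²=60450625, 69·936²=60450624, difference 1.
k=2:  x_2 = 7775·7775+69·936·936 = 120901249,  y_2 = 7775·936+936·7775 = 14554800
k=3:  x_3 = 7775·120901249+69·936·14554800 = 1880014414175,  y_3 = 7775·14554800+936·120901249 = 226327139064
k=4:  x_4 = 7775·1880014414175+69·936·226327139064 = 29234224019520001,  y_4 = 7775·226327139064+936·1880014414175 = 3519386997890400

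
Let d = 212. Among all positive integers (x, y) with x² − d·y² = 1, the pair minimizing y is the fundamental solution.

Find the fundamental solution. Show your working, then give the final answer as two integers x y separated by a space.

66249 4550

d=212: √d = [14; 1,1,3,1,1,…,1,1,28] (ℓ=14, even), read p_13/q_13
a_0=14:  p_0=14·1+0=14,  q_0=14·0+1=1
a_1=1:  p_1=1·14+1=15,  q_1=1·1+0=1
…
a_3=3:  p_3=3·29+15=102,  q_3=3·2+1=7
…
a_5=1:  p_5=1·131+102=233,  q_5=1·9+7=16
a_6=1:  p_6=1·233+131=364,  q_6=1·16+9=25
a_7=6:  p_7=6·364+233=2417,  q_7=6·25+16=166
a_8=1:  p_8=1·2417+364=2781,  q_8=1·166+25=191
a_9=1:  p_9=1·2781+2417=5198,  q_9=1·191+166=357
…
a_12=1:  p_12=1·29135+7979=37114,  q_12=1·2001+548=2549
a_13=1:  p_13=1·37114+29135=66249,  q_13=1·2549+2001=4550
fundamental: x₁=66249, y₁=4550  (since 4388930001 − 212·20702500 = 1)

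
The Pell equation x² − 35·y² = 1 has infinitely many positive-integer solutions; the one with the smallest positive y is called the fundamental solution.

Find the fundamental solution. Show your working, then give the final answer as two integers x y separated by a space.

√35 = [5; 1,10, …], period ℓ=2 (even) → k=1
k=0  a_k=5  p_k/q_k = 5/1
k=1  a_k=1  p_k/q_k = 6/1
→ (6, 1).  Check: 6²=36, 35·1²=35, difference 1.

6 1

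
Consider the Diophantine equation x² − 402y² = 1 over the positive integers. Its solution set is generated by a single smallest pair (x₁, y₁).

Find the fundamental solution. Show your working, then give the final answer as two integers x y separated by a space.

401 20

d=402: √d = [20; 20,40] (ℓ=2, even), read p_1/q_1
i=0: a=20 ⇒ p=20, q=1
i=1: a=20 ⇒ p=401, q=20
(x₁, y₁) = (401, 20);  401² − 402·20² = 1 ✓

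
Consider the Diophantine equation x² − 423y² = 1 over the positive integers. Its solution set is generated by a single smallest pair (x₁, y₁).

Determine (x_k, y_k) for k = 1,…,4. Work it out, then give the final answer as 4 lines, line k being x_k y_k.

4607 224
42448897 2063936
391124132351 19017106080
3603817713033217 175223613357184

√423 = [20; 1,1,3,4,3,1,1,40, …], period ℓ=8 (even) → k=7
i=0: a=20 ⇒ p=20, q=1
i=1: a=1 ⇒ p=21, q=1
i=2: a=1 ⇒ p=41, q=2
i=3: a=3 ⇒ p=144, q=7
i=4: a=4 ⇒ p=617, q=30
…
i=6: a=1 ⇒ p=2612, q=127
i=7: a=1 ⇒ p=4607, q=224
→ (4607, 224).  Check: 4607²=21224449, 423·224²=21224448, difference 1.
n=2: (4607,224)∘(4607,224) = (4607·4607+423·224·224, 4607·224+224·4607) = (42448897,2063936)
n=3: (42448897,2063936)∘(4607,224) = (4607·42448897+423·224·2063936, 4607·2063936+224·42448897) = (391124132351,19017106080)
n=4: (391124132351,19017106080)∘(4607,224) = (4607·391124132351+423·224·19017106080, 4607·19017106080+224·391124132351) = (3603817713033217,175223613357184)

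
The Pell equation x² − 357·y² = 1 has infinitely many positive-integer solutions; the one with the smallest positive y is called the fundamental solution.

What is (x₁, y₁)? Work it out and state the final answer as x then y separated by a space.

√357 = [18; 1,8,2,8,1,36, …], period ℓ=6 (even) → k=5
i=0: a=18 ⇒ p=18, q=1
…
i=4: a=8 ⇒ p=3042, q=161
i=5: a=1 ⇒ p=3401, q=180
(x₁, y₁) = (3401, 180);  3401² − 357·180² = 1 ✓

3401 180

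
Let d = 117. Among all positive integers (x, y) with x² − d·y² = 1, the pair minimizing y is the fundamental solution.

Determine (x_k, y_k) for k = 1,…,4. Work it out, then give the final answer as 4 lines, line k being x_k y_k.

649 60
842401 77880
1093435849 101088180
1419278889601 131212379760

[10; 1,4,2,4,1,20] for √117; ℓ=6 ⇒ convergent index 5
i=0: a=10 ⇒ p=10, q=1
i=1: a=1 ⇒ p=11, q=1
i=2: a=4 ⇒ p=54, q=5
i=3: a=2 ⇒ p=119, q=11
i=4: a=4 ⇒ p=530, q=49
i=5: a=1 ⇒ p=649, q=60
fundamental: x₁=649, y₁=60  (since 421201 − 117·3600 = 1)
k=2:  x_2 = 649·649+117·60·60 = 842401,  y_2 = 649·60+60·649 = 77880
k=3:  x_3 = 649·842401+117·60·77880 = 1093435849,  y_3 = 649·77880+60·842401 = 101088180
k=4:  x_4 = 649·1093435849+117·60·101088180 = 1419278889601,  y_4 = 649·101088180+60·1093435849 = 131212379760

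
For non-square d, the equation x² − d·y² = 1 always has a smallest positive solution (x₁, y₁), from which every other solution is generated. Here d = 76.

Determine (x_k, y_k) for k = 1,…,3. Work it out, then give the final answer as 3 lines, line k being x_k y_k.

57799 6630
6681448801 766414740
772362118440199 88596011107890

d=76: √d = [8; 1,2,1,1,5,4,5,1,1,2,1,16] (ℓ=12, even), read p_11/q_11
step 0: (8, 1)  from 8·(1,0) + (0,1)
step 1: (9, 1)  from 1·(8,1) + (1,0)
step 2: (26, 3)  from 2·(9,1) + (8,1)
step 3: (35, 4)  from 1·(26,3) + (9,1)
step 4: (61, 7)  from 1·(35,4) + (26,3)
…
step 7: (7445, 854)  from 5·(1421,163) + (340,39)
step 8: (8866, 1017)  from 1·(7445,854) + (1421,163)
…
step 10: (41488, 4759)  from 2·(16311,1871) + (8866,1017)
step 11: (57799, 6630)  from 1·(41488,4759) + (16311,1871)
(x₁, y₁) = (57799, 6630);  57799² − 76·6630² = 1 ✓
(57799+6630√76)^2 = 6681448801 + 766414740√76
(57799+6630√76)^3 = 772362118440199 + 88596011107890√76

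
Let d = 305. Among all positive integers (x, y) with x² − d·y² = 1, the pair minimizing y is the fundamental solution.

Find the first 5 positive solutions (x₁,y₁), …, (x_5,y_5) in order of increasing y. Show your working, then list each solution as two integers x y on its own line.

489 28
478241 27384
467719209 26781524
457428908161 26192303088
447365004462249 25616045638540

[17; 2,6,2,34] for √305; ℓ=4 ⇒ convergent index 3
step 0: (17, 1)  from 17·(1,0) + (0,1)
…
step 2: (227, 13)  from 6·(35,2) + (17,1)
step 3: (489, 28)  from 2·(227,13) + (35,2)
(x₁, y₁) = (489, 28);  489² − 305·28² = 1 ✓
n=2: (489,28)∘(489,28) = (489·489+305·28·28, 489·28+28·489) = (478241,27384)
n=3: (478241,27384)∘(489,28) = (489·478241+305·28·27384, 489·27384+28·478241) = (467719209,26781524)
n=4: (467719209,26781524)∘(489,28) = (489·467719209+305·28·26781524, 489·26781524+28·467719209) = (457428908161,26192303088)
n=5: (457428908161,26192303088)∘(489,28) = (489·457428908161+305·28·26192303088, 489·26192303088+28·457428908161) = (447365004462249,25616045638540)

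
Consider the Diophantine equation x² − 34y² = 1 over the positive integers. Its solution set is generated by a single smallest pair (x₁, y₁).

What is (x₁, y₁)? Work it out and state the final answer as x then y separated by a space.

√34 → a₀=5, period (1,4,1,10); ℓ=4 even so k=3
a_0=5:  p_0=5·1+0=5,  q_0=5·0+1=1
…
a_2=4:  p_2=4·6+5=29,  q_2=4·1+1=5
a_3=1:  p_3=1·29+6=35,  q_3=1·5+1=6
→ (35, 6).  Check: 35²=1225, 34·6²=1224, difference 1.

35 6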